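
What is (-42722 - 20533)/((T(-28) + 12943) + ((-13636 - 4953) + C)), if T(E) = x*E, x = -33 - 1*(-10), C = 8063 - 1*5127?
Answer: 63255/2066 ≈ 30.617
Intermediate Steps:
C = 2936 (C = 8063 - 5127 = 2936)
x = -23 (x = -33 + 10 = -23)
T(E) = -23*E
(-42722 - 20533)/((T(-28) + 12943) + ((-13636 - 4953) + C)) = (-42722 - 20533)/((-23*(-28) + 12943) + ((-13636 - 4953) + 2936)) = -63255/((644 + 12943) + (-18589 + 2936)) = -63255/(13587 - 15653) = -63255/(-2066) = -63255*(-1/2066) = 63255/2066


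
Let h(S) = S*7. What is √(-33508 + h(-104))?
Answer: 6*I*√951 ≈ 185.03*I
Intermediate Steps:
h(S) = 7*S
√(-33508 + h(-104)) = √(-33508 + 7*(-104)) = √(-33508 - 728) = √(-34236) = 6*I*√951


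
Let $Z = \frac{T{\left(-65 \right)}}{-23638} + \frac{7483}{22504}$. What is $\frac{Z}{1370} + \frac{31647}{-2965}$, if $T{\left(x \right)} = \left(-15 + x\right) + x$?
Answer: $- \frac{2306287810325347}{216080567770160} \approx -10.673$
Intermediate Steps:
$T{\left(x \right)} = -15 + 2 x$
$Z = \frac{90073117}{265974776}$ ($Z = \frac{-15 + 2 \left(-65\right)}{-23638} + \frac{7483}{22504} = \left(-15 - 130\right) \left(- \frac{1}{23638}\right) + 7483 \cdot \frac{1}{22504} = \left(-145\right) \left(- \frac{1}{23638}\right) + \frac{7483}{22504} = \frac{145}{23638} + \frac{7483}{22504} = \frac{90073117}{265974776} \approx 0.33865$)
$\frac{Z}{1370} + \frac{31647}{-2965} = \frac{90073117}{265974776 \cdot 1370} + \frac{31647}{-2965} = \frac{90073117}{265974776} \cdot \frac{1}{1370} + 31647 \left(- \frac{1}{2965}\right) = \frac{90073117}{364385443120} - \frac{31647}{2965} = - \frac{2306287810325347}{216080567770160}$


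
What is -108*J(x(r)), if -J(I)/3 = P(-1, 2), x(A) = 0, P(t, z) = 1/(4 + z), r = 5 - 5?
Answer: 54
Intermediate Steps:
r = 0
J(I) = -½ (J(I) = -3/(4 + 2) = -3/6 = -3*⅙ = -½)
-108*J(x(r)) = -108*(-½) = 54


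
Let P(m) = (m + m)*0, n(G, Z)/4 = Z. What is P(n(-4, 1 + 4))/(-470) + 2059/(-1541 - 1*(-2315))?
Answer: 2059/774 ≈ 2.6602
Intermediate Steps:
n(G, Z) = 4*Z
P(m) = 0 (P(m) = (2*m)*0 = 0)
P(n(-4, 1 + 4))/(-470) + 2059/(-1541 - 1*(-2315)) = 0/(-470) + 2059/(-1541 - 1*(-2315)) = 0*(-1/470) + 2059/(-1541 + 2315) = 0 + 2059/774 = 2059/774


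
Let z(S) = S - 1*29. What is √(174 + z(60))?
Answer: √205 ≈ 14.318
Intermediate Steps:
z(S) = -29 + S (z(S) = S - 29 = -29 + S)
√(174 + z(60)) = √(174 + (-29 + 60)) = √(174 + 31) = √205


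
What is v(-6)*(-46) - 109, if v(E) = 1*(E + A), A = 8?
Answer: -201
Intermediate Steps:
v(E) = 8 + E (v(E) = 1*(E + 8) = 1*(8 + E) = 8 + E)
v(-6)*(-46) - 109 = (8 - 6)*(-46) - 109 = 2*(-46) - 109 = -92 - 109 = -201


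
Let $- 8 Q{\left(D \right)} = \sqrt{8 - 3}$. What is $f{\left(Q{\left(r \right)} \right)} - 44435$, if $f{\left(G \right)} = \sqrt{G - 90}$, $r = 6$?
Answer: $-44435 + \frac{i \sqrt{1440 + 2 \sqrt{5}}}{4} \approx -44435.0 + 9.5016 i$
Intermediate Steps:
$Q{\left(D \right)} = - \frac{\sqrt{5}}{8}$ ($Q{\left(D \right)} = - \frac{\sqrt{8 - 3}}{8} = - \frac{\sqrt{5}}{8}$)
$f{\left(G \right)} = \sqrt{-90 + G}$
$f{\left(Q{\left(r \right)} \right)} - 44435 = \sqrt{-90 - \frac{\sqrt{5}}{8}} - 44435 = -44435 + \sqrt{-90 - \frac{\sqrt{5}}{8}}$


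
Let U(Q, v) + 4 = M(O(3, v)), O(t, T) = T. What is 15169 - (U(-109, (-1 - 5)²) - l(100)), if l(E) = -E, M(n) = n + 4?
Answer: 15033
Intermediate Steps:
M(n) = 4 + n
U(Q, v) = v (U(Q, v) = -4 + (4 + v) = v)
15169 - (U(-109, (-1 - 5)²) - l(100)) = 15169 - ((-1 - 5)² - (-1)*100) = 15169 - ((-6)² - 1*(-100)) = 15169 - (36 + 100) = 15169 - 1*136 = 15169 - 136 = 15033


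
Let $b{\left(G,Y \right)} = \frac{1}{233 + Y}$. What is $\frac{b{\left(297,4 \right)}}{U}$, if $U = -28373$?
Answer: $- \frac{1}{6724401} \approx -1.4871 \cdot 10^{-7}$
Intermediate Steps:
$\frac{b{\left(297,4 \right)}}{U} = \frac{1}{\left(233 + 4\right) \left(-28373\right)} = \frac{1}{237} \left(- \frac{1}{28373}\right) = - \frac{1}{6724401}$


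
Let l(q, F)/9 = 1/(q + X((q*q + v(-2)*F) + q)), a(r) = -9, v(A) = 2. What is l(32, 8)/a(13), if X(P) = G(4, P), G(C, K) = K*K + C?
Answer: -1/1149220 ≈ -8.7016e-7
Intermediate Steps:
G(C, K) = C + K² (G(C, K) = K² + C = C + K²)
X(P) = 4 + P²
l(q, F) = 9/(4 + q + (q + q² + 2*F)²) (l(q, F) = 9/(q + (4 + ((q*q + 2*F) + q)²)) = 9/(q + (4 + ((q² + 2*F) + q)²)) = 9/(q + (4 + (q + q² + 2*F)²)) = 9/(4 + q + (q + q² + 2*F)²))
l(32, 8)/a(13) = (9/(4 + 32 + (32 + 32² + 2*8)²))/(-9) = (9/(4 + 32 + (32 + 1024 + 16)²))*(-⅑) = (9/(4 + 32 + 1072²))*(-⅑) = (9/(4 + 32 + 1149184))*(-⅑) = (9/1149220)*(-⅑) = -1/1149220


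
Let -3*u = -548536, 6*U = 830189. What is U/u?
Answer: 830189/1097072 ≈ 0.75673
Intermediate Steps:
U = 830189/6 (U = (⅙)*830189 = 830189/6 ≈ 1.3836e+5)
u = 548536/3 (u = -⅓*(-548536) = 548536/3 ≈ 1.8285e+5)
U/u = 830189/(6*(548536/3)) = (830189/6)*(3/548536) = 830189/1097072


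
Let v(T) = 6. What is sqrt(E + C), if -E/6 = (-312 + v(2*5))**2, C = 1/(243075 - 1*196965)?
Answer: I*sqrt(1194495031847490)/46110 ≈ 749.54*I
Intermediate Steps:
C = 1/46110 (C = 1/(243075 - 196965) = 1/46110 ≈ 2.1687e-5)
E = -561816 (E = -6*(-312 + 6)**2 = -6*(-306)**2 = -6*93636 = -561816)
sqrt(E + C) = sqrt(-561816 + 1/46110) = sqrt(-25905335759/46110) = I*sqrt(1194495031847490)/46110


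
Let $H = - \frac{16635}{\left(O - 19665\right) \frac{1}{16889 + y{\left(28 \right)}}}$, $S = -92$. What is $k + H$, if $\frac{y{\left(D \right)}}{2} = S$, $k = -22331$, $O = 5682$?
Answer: $- \frac{11455566}{4661} \approx -2457.8$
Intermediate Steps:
$y{\left(D \right)} = -184$ ($y{\left(D \right)} = 2 \left(-92\right) = -184$)
$H = \frac{92629225}{4661}$ ($H = - \frac{16635}{\left(5682 - 19665\right) \frac{1}{16889 - 184}} = - \frac{16635}{\left(-13983\right) \frac{1}{16705}} = - \frac{16635}{- \frac{13983}{16705}} = \left(-16635\right) \left(- \frac{16705}{13983}\right) = \frac{92629225}{4661} \approx 19873.0$)
$k + H = -22331 + \frac{92629225}{4661} = - \frac{11455566}{4661}$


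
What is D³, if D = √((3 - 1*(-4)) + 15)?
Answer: 22*√22 ≈ 103.19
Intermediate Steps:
D = √22 (D = √((3 + 4) + 15) = √(7 + 15) = √22 ≈ 4.6904)
D³ = (√22)³ = 22*√22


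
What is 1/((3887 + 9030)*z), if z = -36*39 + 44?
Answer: -1/17567120 ≈ -5.6925e-8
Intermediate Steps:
z = -1360 (z = -1404 + 44 = -1360)
1/((3887 + 9030)*z) = 1/((3887 + 9030)*(-1360)) = -1/1360/12917 = (1/12917)*(-1/1360) = -1/17567120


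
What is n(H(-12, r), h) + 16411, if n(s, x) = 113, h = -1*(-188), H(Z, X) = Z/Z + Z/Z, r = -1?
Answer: 16524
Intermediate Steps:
H(Z, X) = 2 (H(Z, X) = 1 + 1 = 2)
h = 188
n(H(-12, r), h) + 16411 = 113 + 16411 = 16524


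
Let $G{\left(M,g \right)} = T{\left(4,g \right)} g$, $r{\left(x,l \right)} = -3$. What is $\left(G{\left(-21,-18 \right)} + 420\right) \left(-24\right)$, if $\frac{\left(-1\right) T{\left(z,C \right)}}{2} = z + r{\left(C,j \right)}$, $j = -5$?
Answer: $-10944$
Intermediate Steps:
$T{\left(z,C \right)} = 6 - 2 z$ ($T{\left(z,C \right)} = - 2 \left(z - 3\right) = - 2 \left(-3 + z\right) = 6 - 2 z$)
$G{\left(M,g \right)} = - 2 g$ ($G{\left(M,g \right)} = \left(6 - 8\right) g = - 2 g$)
$\left(G{\left(-21,-18 \right)} + 420\right) \left(-24\right) = \left(\left(-2\right) \left(-18\right) + 420\right) \left(-24\right) = \left(36 + 420\right) \left(-24\right) = 456 \left(-24\right) = -10944$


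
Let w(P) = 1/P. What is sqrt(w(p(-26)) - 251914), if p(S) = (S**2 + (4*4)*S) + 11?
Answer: I*sqrt(18500815803)/271 ≈ 501.91*I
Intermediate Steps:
p(S) = 11 + S**2 + 16*S (p(S) = (S**2 + 16*S) + 11 = 11 + S**2 + 16*S)
sqrt(w(p(-26)) - 251914) = sqrt(1/(11 + (-26)**2 + 16*(-26)) - 251914) = sqrt(1/(11 + 676 - 416) - 251914) = sqrt(1/271 - 251914) = sqrt(-68268693/271) = I*sqrt(18500815803)/271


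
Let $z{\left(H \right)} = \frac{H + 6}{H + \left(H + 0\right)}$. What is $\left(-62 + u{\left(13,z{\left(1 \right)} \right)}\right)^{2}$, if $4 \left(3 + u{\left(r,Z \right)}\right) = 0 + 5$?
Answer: $\frac{65025}{16} \approx 4064.1$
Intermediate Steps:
$z{\left(H \right)} = \frac{6 + H}{2 H}$ ($z{\left(H \right)} = \frac{6 + H}{H + H} = \frac{6 + H}{2 H}$)
$u{\left(r,Z \right)} = - \frac{7}{4}$ ($u{\left(r,Z \right)} = -3 + \frac{0 + 5}{4} = -3 + \frac{1}{4} \cdot 5 = -3 + \frac{5}{4} = - \frac{7}{4}$)
$\left(-62 + u{\left(13,z{\left(1 \right)} \right)}\right)^{2} = \left(-62 - \frac{7}{4}\right)^{2} = \left(- \frac{255}{4}\right)^{2} = \frac{65025}{16}$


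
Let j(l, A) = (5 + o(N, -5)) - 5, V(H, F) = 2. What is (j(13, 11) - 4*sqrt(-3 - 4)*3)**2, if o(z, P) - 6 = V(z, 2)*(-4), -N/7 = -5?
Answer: -1004 + 48*I*sqrt(7) ≈ -1004.0 + 127.0*I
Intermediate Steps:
N = 35 (N = -7*(-5) = 35)
o(z, P) = -2 (o(z, P) = 6 + 2*(-4) = 6 - 8 = -2)
j(l, A) = -2 (j(l, A) = (5 - 2) - 5 = 3 - 5 = -2)
(j(13, 11) - 4*sqrt(-3 - 4)*3)**2 = (-2 - 4*sqrt(-3 - 4)*3)**2 = (-2 - 4*I*sqrt(7)*3)**2 = (-2 - 12*I*sqrt(7))**2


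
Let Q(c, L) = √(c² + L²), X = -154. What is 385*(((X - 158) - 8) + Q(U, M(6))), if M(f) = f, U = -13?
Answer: -123200 + 385*√205 ≈ -1.1769e+5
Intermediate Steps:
Q(c, L) = √(L² + c²)
385*(((X - 158) - 8) + Q(U, M(6))) = 385*(((-154 - 158) - 8) + √(6² + (-13)²)) = 385*((-312 - 8) + √(36 + 169)) = 385*(-320 + √205) = -123200 + 385*√205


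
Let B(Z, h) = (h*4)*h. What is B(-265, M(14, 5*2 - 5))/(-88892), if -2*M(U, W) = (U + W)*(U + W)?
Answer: -130321/88892 ≈ -1.4661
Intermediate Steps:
M(U, W) = -(U + W)**2/2 (M(U, W) = -(U + W)*(U + W)/2 = -(U + W)**2/2)
B(Z, h) = 4*h**2 (B(Z, h) = (4*h)*h = 4*h**2)
B(-265, M(14, 5*2 - 5))/(-88892) = (4*(-(14 + (5*2 - 5))**2/2)**2)/(-88892) = (4*(-(14 + (10 - 5))**2/2)**2)*(-1/88892) = (4*(-(14 + 5)**2/2)**2)*(-1/88892) = (4*(-1/2*19**2)**2)*(-1/88892) = (4*(-1/2*361)**2)*(-1/88892) = (4*(-361/2)**2)*(-1/88892) = (4*(130321/4))*(-1/88892) = 130321*(-1/88892) = -130321/88892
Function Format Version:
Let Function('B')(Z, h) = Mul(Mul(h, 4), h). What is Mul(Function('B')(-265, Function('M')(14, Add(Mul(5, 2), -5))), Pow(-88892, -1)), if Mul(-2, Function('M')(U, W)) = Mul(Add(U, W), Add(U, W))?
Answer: Rational(-130321, 88892) ≈ -1.4661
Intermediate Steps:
Function('M')(U, W) = Mul(Rational(-1, 2), Pow(Add(U, W), 2)) (Function('M')(U, W) = Mul(Rational(-1, 2), Mul(Add(U, W), Add(U, W))) = Mul(Rational(-1, 2), Pow(Add(U, W), 2)))
Function('B')(Z, h) = Mul(4, Pow(h, 2)) (Function('B')(Z, h) = Mul(Mul(4, h), h) = Mul(4, Pow(h, 2)))
Mul(Function('B')(-265, Function('M')(14, Add(Mul(5, 2), -5))), Pow(-88892, -1)) = Mul(Mul(4, Pow(Mul(Rational(-1, 2), Pow(Add(14, Add(Mul(5, 2), -5)), 2)), 2)), Pow(-88892, -1)) = Mul(Mul(4, Pow(Mul(Rational(-1, 2), Pow(Add(14, Add(10, -5)), 2)), 2)), Rational(-1, 88892)) = Mul(Mul(4, Pow(Mul(Rational(-1, 2), Pow(Add(14, 5), 2)), 2)), Rational(-1, 88892)) = Mul(Mul(4, Pow(Mul(Rational(-1, 2), Pow(19, 2)), 2)), Rational(-1, 88892)) = Mul(Mul(4, Pow(Mul(Rational(-1, 2), 361), 2)), Rational(-1, 88892)) = Mul(Mul(4, Pow(Rational(-361, 2), 2)), Rational(-1, 88892)) = Mul(Mul(4, Rational(130321, 4)), Rational(-1, 88892)) = Mul(130321, Rational(-1, 88892)) = Rational(-130321, 88892)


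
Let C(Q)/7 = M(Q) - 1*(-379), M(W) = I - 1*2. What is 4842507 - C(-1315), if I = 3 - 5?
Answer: 4839882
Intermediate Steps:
I = -2
M(W) = -4 (M(W) = -2 - 1*2 = -2 - 2 = -4)
C(Q) = 2625 (C(Q) = 7*(-4 - 1*(-379)) = 7*(-4 + 379) = 7*375 = 2625)
4842507 - C(-1315) = 4842507 - 1*2625 = 4842507 - 2625 = 4839882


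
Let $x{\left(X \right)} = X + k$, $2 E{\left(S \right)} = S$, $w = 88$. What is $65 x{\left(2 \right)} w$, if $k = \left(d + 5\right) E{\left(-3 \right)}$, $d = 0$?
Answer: $-31460$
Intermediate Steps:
$E{\left(S \right)} = \frac{S}{2}$
$k = - \frac{15}{2}$ ($k = \left(0 + 5\right) \frac{1}{2} \left(-3\right) = 5 \left(- \frac{3}{2}\right) = - \frac{15}{2} \approx -7.5$)
$x{\left(X \right)} = - \frac{15}{2} + X$ ($x{\left(X \right)} = X - \frac{15}{2} = - \frac{15}{2} + X$)
$65 x{\left(2 \right)} w = 65 \left(- \frac{15}{2} + 2\right) 88 = 65 \left(- \frac{11}{2}\right) 88 = \left(- \frac{715}{2}\right) 88 = -31460$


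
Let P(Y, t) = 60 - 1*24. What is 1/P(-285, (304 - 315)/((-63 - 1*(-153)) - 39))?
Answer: 1/36 ≈ 0.027778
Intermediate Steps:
P(Y, t) = 36 (P(Y, t) = 60 - 24 = 36)
1/P(-285, (304 - 315)/((-63 - 1*(-153)) - 39)) = 1/36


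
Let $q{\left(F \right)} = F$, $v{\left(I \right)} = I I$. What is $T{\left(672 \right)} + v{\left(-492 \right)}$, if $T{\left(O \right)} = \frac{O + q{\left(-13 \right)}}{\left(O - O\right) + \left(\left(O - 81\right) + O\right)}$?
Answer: $\frac{305727491}{1263} \approx 2.4206 \cdot 10^{5}$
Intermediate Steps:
$v{\left(I \right)} = I^{2}$
$T{\left(O \right)} = \frac{-13 + O}{-81 + 2 O}$ ($T{\left(O \right)} = \frac{O - 13}{\left(O - O\right) + \left(\left(O - 81\right) + O\right)} = \frac{-13 + O}{0 + \left(\left(-81 + O\right) + O\right)} = \frac{-13 + O}{0 + \left(-81 + 2 O\right)} = \frac{-13 + O}{-81 + 2 O}$)
$T{\left(672 \right)} + v{\left(-492 \right)} = \frac{-13 + 672}{-81 + 2 \cdot 672} + \left(-492\right)^{2} = \frac{1}{-81 + 1344} \cdot 659 + 242064 = \frac{1}{1263} \cdot 659 + 242064 = \frac{659}{1263} + 242064 = \frac{305727491}{1263}$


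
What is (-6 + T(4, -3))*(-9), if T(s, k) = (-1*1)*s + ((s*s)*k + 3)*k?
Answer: -1125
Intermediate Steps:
T(s, k) = -s + k*(3 + k*s²) (T(s, k) = -s + (s²*k + 3)*k = -s + (k*s² + 3)*k = -s + (3 + k*s²)*k = -s + k*(3 + k*s²))
(-6 + T(4, -3))*(-9) = (-6 + (-1*4 + 3*(-3) + (-3)²*4²))*(-9) = (-6 + (-4 - 9 + 9*16))*(-9) = (-6 + (-4 - 9 + 144))*(-9) = (-6 + 131)*(-9) = 125*(-9) = -1125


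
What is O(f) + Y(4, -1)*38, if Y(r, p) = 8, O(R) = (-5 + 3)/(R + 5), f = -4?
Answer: 302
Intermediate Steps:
O(R) = -2/(5 + R)
O(f) + Y(4, -1)*38 = -2/(5 - 4) + 8*38 = -2/1 + 304 = -2*1 + 304 = -2 + 304 = 302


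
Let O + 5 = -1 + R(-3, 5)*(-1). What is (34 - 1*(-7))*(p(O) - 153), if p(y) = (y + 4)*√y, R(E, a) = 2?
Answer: -6273 - 328*I*√2 ≈ -6273.0 - 463.86*I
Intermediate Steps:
O = -8 (O = -5 + (-1 + 2*(-1)) = -5 + (-1 - 2) = -5 - 3 = -8)
p(y) = √y*(4 + y) (p(y) = (4 + y)*√y = √y*(4 + y))
(34 - 1*(-7))*(p(O) - 153) = (34 - 1*(-7))*(√(-8)*(4 - 8) - 153) = (34 + 7)*((2*I*√2)*(-4) - 153) = 41*(-8*I*√2 - 153) = 41*(-153 - 8*I*√2) = -6273 - 328*I*√2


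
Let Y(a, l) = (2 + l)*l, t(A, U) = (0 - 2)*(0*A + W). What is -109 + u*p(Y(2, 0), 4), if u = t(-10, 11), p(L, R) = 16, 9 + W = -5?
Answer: 339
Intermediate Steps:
W = -14 (W = -9 - 5 = -14)
t(A, U) = 28 (t(A, U) = (0 - 2)*(0*A - 14) = -2*(0 - 14) = -2*(-14) = 28)
Y(a, l) = l*(2 + l)
u = 28
-109 + u*p(Y(2, 0), 4) = -109 + 28*16 = -109 + 448 = 339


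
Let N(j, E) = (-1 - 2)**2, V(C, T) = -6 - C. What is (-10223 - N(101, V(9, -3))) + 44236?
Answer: 34004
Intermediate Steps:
N(j, E) = 9 (N(j, E) = (-3)**2 = 9)
(-10223 - N(101, V(9, -3))) + 44236 = (-10223 - 1*9) + 44236 = (-10223 - 9) + 44236 = -10232 + 44236 = 34004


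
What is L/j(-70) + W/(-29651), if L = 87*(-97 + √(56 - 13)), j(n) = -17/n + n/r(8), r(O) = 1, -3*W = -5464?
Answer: 52520524978/434357499 - 6090*√43/4883 ≈ 112.74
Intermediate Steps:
W = 5464/3 (W = -⅓*(-5464) = 5464/3 ≈ 1821.3)
j(n) = n - 17/n (j(n) = -17/n + n/1 = -17/n + n*1 = -17/n + n = n - 17/n)
L = -8439 + 87*√43 (L = 87*(-97 + √43) = -8439 + 87*√43 ≈ -7868.5)
L/j(-70) + W/(-29651) = (-8439 + 87*√43)/(-70 - 17/(-70)) + (5464/3)/(-29651) = (-8439 + 87*√43)/(-70 - 17*(-1/70)) + (5464/3)*(-1/29651) = (-8439 + 87*√43)/(-70 + 17/70) - 5464/88953 = (-8439 + 87*√43)/(-4883/70) - 5464/88953 = (-8439 + 87*√43)*(-70/4883) - 5464/88953 = (590730/4883 - 6090*√43/4883) - 5464/88953 = 52520524978/434357499 - 6090*√43/4883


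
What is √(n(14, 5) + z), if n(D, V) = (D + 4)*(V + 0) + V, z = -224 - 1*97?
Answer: I*√226 ≈ 15.033*I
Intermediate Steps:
z = -321 (z = -224 - 97 = -321)
n(D, V) = V + V*(4 + D) (n(D, V) = (4 + D)*V + V = V*(4 + D) + V = V + V*(4 + D))
√(n(14, 5) + z) = √(5*(5 + 14) - 321) = √(5*19 - 321) = √(95 - 321) = √(-226) = I*√226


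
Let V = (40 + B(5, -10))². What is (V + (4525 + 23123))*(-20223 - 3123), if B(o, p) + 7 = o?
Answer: -679181832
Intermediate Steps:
B(o, p) = -7 + o
V = 1444 (V = (40 + (-7 + 5))² = (40 - 2)² = 38² = 1444)
(V + (4525 + 23123))*(-20223 - 3123) = (1444 + (4525 + 23123))*(-20223 - 3123) = (1444 + 27648)*(-23346) = 29092*(-23346) = -679181832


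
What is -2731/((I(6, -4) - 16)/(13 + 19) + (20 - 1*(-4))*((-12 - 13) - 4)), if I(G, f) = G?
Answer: 43696/11141 ≈ 3.9221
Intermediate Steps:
-2731/((I(6, -4) - 16)/(13 + 19) + (20 - 1*(-4))*((-12 - 13) - 4)) = -2731/((6 - 16)/(13 + 19) + (20 - 1*(-4))*((-12 - 13) - 4)) = -2731/(-10/32 + (20 + 4)*(-25 - 4)) = -2731/(-10*1/32 + 24*(-29)) = -2731/(-5/16 - 696) = -2731/(-11141/16) = -2731*(-16/11141) = 43696/11141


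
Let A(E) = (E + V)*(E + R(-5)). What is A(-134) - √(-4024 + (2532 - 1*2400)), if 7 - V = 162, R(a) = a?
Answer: 40171 - 2*I*√973 ≈ 40171.0 - 62.386*I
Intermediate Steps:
V = -155 (V = 7 - 1*162 = 7 - 162 = -155)
A(E) = (-155 + E)*(-5 + E) (A(E) = (E - 155)*(E - 5) = (-155 + E)*(-5 + E))
A(-134) - √(-4024 + (2532 - 1*2400)) = (775 + (-134)² - 160*(-134)) - √(-4024 + (2532 - 1*2400)) = (775 + 17956 + 21440) - √(-4024 + (2532 - 2400)) = 40171 - √(-4024 + 132) = 40171 - √(-3892) = 40171 - 2*I*√973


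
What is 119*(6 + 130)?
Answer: 16184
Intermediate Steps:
119*(6 + 130) = 119*136 = 16184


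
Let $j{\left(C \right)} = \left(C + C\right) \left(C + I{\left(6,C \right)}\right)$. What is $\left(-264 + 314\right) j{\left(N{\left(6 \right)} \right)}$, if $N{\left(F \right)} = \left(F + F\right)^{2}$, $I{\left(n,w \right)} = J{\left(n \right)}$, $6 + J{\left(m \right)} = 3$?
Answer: $2030400$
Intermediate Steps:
$J{\left(m \right)} = -3$ ($J{\left(m \right)} = -6 + 3 = -3$)
$I{\left(n,w \right)} = -3$
$N{\left(F \right)} = 4 F^{2}$ ($N{\left(F \right)} = \left(2 F\right)^{2} = 4 F^{2}$)
$j{\left(C \right)} = 2 C \left(-3 + C\right)$ ($j{\left(C \right)} = \left(C + C\right) \left(C - 3\right) = 2 C \left(-3 + C\right)$)
$\left(-264 + 314\right) j{\left(N{\left(6 \right)} \right)} = \left(-264 + 314\right) 2 \cdot 4 \cdot 6^{2} \left(-3 + 4 \cdot 6^{2}\right) = 50 \cdot 2 \cdot 4 \cdot 36 \left(-3 + 4 \cdot 36\right) = 50 \cdot 2 \cdot 144 \left(-3 + 144\right) = 50 \cdot 2 \cdot 144 \cdot 141 = 50 \cdot 40608 = 2030400$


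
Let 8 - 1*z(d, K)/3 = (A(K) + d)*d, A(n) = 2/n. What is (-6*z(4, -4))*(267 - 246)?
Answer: 2268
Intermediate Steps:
z(d, K) = 24 - 3*d*(d + 2/K) (z(d, K) = 24 - 3*(2/K + d)*d = 24 - 3*(d + 2/K)*d = 24 - 3*d*(d + 2/K))
(-6*z(4, -4))*(267 - 246) = (-6*(24 - 3*4**2 - 6*4/(-4)))*(267 - 246) = -6*(24 - 3*16 - 6*4*(-1/4))*21 = -6*(24 - 48 + 6)*21 = -6*(-18)*21 = 108*21 = 2268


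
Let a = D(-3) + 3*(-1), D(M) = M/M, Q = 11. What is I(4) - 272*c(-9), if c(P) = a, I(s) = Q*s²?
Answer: 720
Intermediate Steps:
D(M) = 1
I(s) = 11*s²
a = -2 (a = 1 + 3*(-1) = 1 - 3 = -2)
c(P) = -2
I(4) - 272*c(-9) = 11*4² - 272*(-2) = 11*16 + 544 = 176 + 544 = 720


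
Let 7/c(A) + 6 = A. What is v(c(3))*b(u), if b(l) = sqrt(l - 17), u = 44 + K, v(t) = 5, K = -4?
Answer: 5*sqrt(23) ≈ 23.979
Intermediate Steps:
c(A) = 7/(-6 + A)
u = 40 (u = 44 - 4 = 40)
b(l) = sqrt(-17 + l)
v(c(3))*b(u) = 5*sqrt(-17 + 40) = 5*sqrt(23)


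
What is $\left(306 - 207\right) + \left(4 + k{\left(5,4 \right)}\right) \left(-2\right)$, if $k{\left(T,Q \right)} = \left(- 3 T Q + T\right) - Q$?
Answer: $209$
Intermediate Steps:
$k{\left(T,Q \right)} = T - Q - 3 Q T$ ($k{\left(T,Q \right)} = \left(- 3 Q T + T\right) - Q = \left(T - 3 Q T\right) - Q = T - Q - 3 Q T$)
$\left(306 - 207\right) + \left(4 + k{\left(5,4 \right)}\right) \left(-2\right) = \left(306 - 207\right) + \left(4 - \left(-1 + 60\right)\right) \left(-2\right) = 99 + \left(4 - 59\right) \left(-2\right) = 99 - -110 = 99 + 110 = 209$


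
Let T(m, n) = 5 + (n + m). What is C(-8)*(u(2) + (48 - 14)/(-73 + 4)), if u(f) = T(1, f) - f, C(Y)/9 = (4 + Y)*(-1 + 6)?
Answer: -22800/23 ≈ -991.30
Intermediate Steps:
C(Y) = 180 + 45*Y (C(Y) = 9*((4 + Y)*(-1 + 6)) = 9*((4 + Y)*5) = 9*(20 + 5*Y) = 180 + 45*Y)
T(m, n) = 5 + m + n (T(m, n) = 5 + (m + n) = 5 + m + n)
u(f) = 6 (u(f) = (5 + 1 + f) - f = (6 + f) - f = 6)
C(-8)*(u(2) + (48 - 14)/(-73 + 4)) = (180 + 45*(-8))*(6 + (48 - 14)/(-73 + 4)) = (180 - 360)*(6 + 34/(-69)) = -180*(6 + 34*(-1/69)) = -180*(6 - 34/69) = -180*380/69 = -22800/23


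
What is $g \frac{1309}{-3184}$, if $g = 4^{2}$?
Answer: $- \frac{1309}{199} \approx -6.5779$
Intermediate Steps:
$g = 16$
$g \frac{1309}{-3184} = 16 \frac{1309}{-3184} = 16 \cdot 1309 \left(- \frac{1}{3184}\right) = 16 \left(- \frac{1309}{3184}\right) = - \frac{1309}{199}$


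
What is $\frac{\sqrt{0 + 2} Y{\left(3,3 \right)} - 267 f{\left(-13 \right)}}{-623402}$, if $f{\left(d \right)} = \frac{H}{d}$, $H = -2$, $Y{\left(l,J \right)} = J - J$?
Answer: $\frac{267}{4052113} \approx 6.5892 \cdot 10^{-5}$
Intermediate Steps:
$Y{\left(l,J \right)} = 0$
$f{\left(d \right)} = - \frac{2}{d}$
$\frac{\sqrt{0 + 2} Y{\left(3,3 \right)} - 267 f{\left(-13 \right)}}{-623402} = \frac{\sqrt{0 + 2} \cdot 0 - 267 \left(- \frac{2}{-13}\right)}{-623402} = \left(\sqrt{2} \cdot 0 - 267 \left(\left(-2\right) \left(- \frac{1}{13}\right)\right)\right) \left(- \frac{1}{623402}\right) = \left(0 - \frac{534}{13}\right) \left(- \frac{1}{623402}\right) = \left(- \frac{534}{13}\right) \left(- \frac{1}{623402}\right) = \frac{267}{4052113}$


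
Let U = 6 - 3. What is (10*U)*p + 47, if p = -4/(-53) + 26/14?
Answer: 38947/371 ≈ 104.98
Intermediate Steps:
U = 3
p = 717/371 (p = -4*(-1/53) + 26*(1/14) = 4/53 + 13/7 = 717/371 ≈ 1.9326)
(10*U)*p + 47 = (10*3)*(717/371) + 47 = 30*(717/371) + 47 = 21510/371 + 47 = 38947/371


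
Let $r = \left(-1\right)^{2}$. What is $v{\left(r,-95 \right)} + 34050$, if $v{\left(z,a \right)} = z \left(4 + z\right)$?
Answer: $34055$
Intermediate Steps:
$r = 1$
$v{\left(r,-95 \right)} + 34050 = 1 \left(4 + 1\right) + 34050 = 1 \cdot 5 + 34050 = 5 + 34050 = 34055$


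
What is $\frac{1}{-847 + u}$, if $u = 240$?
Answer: $- \frac{1}{607} \approx -0.0016474$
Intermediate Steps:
$\frac{1}{-847 + u} = \frac{1}{-847 + 240} = \frac{1}{-607} = - \frac{1}{607}$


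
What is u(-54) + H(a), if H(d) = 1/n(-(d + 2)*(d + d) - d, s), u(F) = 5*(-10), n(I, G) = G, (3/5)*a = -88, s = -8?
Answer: -401/8 ≈ -50.125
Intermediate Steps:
a = -440/3 (a = (5/3)*(-88) = -440/3 ≈ -146.67)
u(F) = -50
H(d) = -⅛ (H(d) = 1/(-8) = -⅛)
u(-54) + H(a) = -50 - ⅛ = -401/8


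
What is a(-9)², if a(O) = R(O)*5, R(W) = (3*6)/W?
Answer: 100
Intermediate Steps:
R(W) = 18/W
a(O) = 90/O (a(O) = (18/O)*5 = 90/O)
a(-9)² = (90/(-9))² = (90*(-⅑))² = (-10)² = 100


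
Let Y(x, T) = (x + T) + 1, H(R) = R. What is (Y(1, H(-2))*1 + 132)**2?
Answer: 17424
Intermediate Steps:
Y(x, T) = 1 + T + x (Y(x, T) = (T + x) + 1 = 1 + T + x)
(Y(1, H(-2))*1 + 132)**2 = ((1 - 2 + 1)*1 + 132)**2 = (0*1 + 132)**2 = (0 + 132)**2 = 132**2 = 17424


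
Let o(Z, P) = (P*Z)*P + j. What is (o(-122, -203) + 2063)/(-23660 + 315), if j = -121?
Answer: 5025556/23345 ≈ 215.27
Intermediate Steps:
o(Z, P) = -121 + Z*P² (o(Z, P) = (P*Z)*P - 121 = Z*P² - 121 = -121 + Z*P²)
(o(-122, -203) + 2063)/(-23660 + 315) = ((-121 - 122*(-203)²) + 2063)/(-23660 + 315) = ((-121 - 122*41209) + 2063)/(-23345) = ((-121 - 5027498) + 2063)*(-1/23345) = (-5027619 + 2063)*(-1/23345) = -5025556*(-1/23345) = 5025556/23345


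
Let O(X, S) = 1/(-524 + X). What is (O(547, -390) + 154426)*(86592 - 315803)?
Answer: -814111400589/23 ≈ -3.5396e+10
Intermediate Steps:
(O(547, -390) + 154426)*(86592 - 315803) = (1/(-524 + 547) + 154426)*(86592 - 315803) = (1/23 + 154426)*(-229211) = (3551799/23)*(-229211) = -814111400589/23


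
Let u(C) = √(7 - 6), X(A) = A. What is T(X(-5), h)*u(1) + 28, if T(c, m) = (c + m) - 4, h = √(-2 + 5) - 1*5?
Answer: 14 + √3 ≈ 15.732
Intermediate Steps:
h = -5 + √3 (h = √3 - 5 = -5 + √3 ≈ -3.2679)
u(C) = 1 (u(C) = √1 = 1)
T(c, m) = -4 + c + m
T(X(-5), h)*u(1) + 28 = (-4 - 5 + (-5 + √3))*1 + 28 = (-14 + √3)*1 + 28 = (-14 + √3) + 28 = 14 + √3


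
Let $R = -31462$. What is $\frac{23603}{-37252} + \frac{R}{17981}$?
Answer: $- \frac{1596427967}{669828212} \approx -2.3833$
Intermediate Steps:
$\frac{23603}{-37252} + \frac{R}{17981} = \frac{23603}{-37252} - \frac{31462}{17981} = 23603 \left(- \frac{1}{37252}\right) - \frac{31462}{17981} = - \frac{23603}{37252} - \frac{31462}{17981} = - \frac{1596427967}{669828212}$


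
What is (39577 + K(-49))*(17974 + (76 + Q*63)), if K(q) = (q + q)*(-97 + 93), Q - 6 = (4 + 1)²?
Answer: 799499907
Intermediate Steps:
Q = 31 (Q = 6 + (4 + 1)² = 6 + 5² = 6 + 25 = 31)
K(q) = -8*q (K(q) = (2*q)*(-4) = -8*q)
(39577 + K(-49))*(17974 + (76 + Q*63)) = (39577 - 8*(-49))*(17974 + (76 + 31*63)) = (39577 + 392)*(17974 + (76 + 1953)) = 39969*(17974 + 2029) = 39969*20003 = 799499907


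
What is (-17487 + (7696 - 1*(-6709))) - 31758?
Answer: -34840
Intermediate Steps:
(-17487 + (7696 - 1*(-6709))) - 31758 = (-17487 + (7696 + 6709)) - 31758 = (-17487 + 14405) - 31758 = -3082 - 31758 = -34840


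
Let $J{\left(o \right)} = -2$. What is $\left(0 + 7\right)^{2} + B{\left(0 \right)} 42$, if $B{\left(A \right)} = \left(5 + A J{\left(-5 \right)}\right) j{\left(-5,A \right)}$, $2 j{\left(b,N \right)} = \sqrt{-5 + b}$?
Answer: $49 + 105 i \sqrt{10} \approx 49.0 + 332.04 i$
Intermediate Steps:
$j{\left(b,N \right)} = \frac{\sqrt{-5 + b}}{2}$
$B{\left(A \right)} = \frac{i \sqrt{10} \left(5 - 2 A\right)}{2}$ ($B{\left(A \right)} = \left(5 + A \left(-2\right)\right) \frac{\sqrt{-5 - 5}}{2} = \left(5 - 2 A\right) \frac{\sqrt{-10}}{2} = \left(5 - 2 A\right) \frac{i \sqrt{10}}{2} = \frac{i \sqrt{10} \left(5 - 2 A\right)}{2}$)
$\left(0 + 7\right)^{2} + B{\left(0 \right)} 42 = \left(0 + 7\right)^{2} + i \sqrt{10} \left(\frac{5}{2} - 0\right) 42 = 7^{2} + i \sqrt{10} \left(\frac{5}{2} + 0\right) 42 = 49 + i \sqrt{10} \cdot \frac{5}{2} \cdot 42 = 49 + \frac{5 i \sqrt{10}}{2} \cdot 42 = 49 + 105 i \sqrt{10}$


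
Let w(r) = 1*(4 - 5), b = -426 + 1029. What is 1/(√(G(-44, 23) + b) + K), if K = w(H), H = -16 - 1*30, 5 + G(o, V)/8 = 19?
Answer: 1/714 + √715/714 ≈ 0.038851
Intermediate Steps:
b = 603
G(o, V) = 112 (G(o, V) = -40 + 8*19 = -40 + 152 = 112)
H = -46 (H = -16 - 30 = -46)
w(r) = -1 (w(r) = 1*(-1) = -1)
K = -1
1/(√(G(-44, 23) + b) + K) = 1/(√(112 + 603) - 1) = 1/(√715 - 1) = 1/(-1 + √715)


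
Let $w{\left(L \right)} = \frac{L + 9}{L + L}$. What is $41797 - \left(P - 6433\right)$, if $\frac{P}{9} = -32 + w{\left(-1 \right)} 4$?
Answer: $48662$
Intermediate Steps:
$w{\left(L \right)} = \frac{9 + L}{2 L}$
$P = -432$ ($P = 9 \left(-32 + \frac{9 - 1}{2 \left(-1\right)} 4\right) = 9 \left(-32 + \frac{1}{2} \left(-1\right) 8 \cdot 4\right) = 9 \left(-32 - 16\right) = 9 \left(-48\right) = -432$)
$41797 - \left(P - 6433\right) = 41797 - \left(-432 - 6433\right) = 41797 - -6865 = 41797 + 6865 = 48662$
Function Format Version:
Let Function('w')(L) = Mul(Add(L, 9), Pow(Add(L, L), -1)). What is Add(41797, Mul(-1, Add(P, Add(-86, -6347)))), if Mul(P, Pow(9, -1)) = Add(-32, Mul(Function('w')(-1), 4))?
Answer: 48662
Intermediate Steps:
Function('w')(L) = Mul(Rational(1, 2), Pow(L, -1), Add(9, L)) (Function('w')(L) = Mul(Add(9, L), Pow(Mul(2, L), -1)) = Mul(Add(9, L), Mul(Rational(1, 2), Pow(L, -1))) = Mul(Rational(1, 2), Pow(L, -1), Add(9, L)))
P = -432 (P = Mul(9, Add(-32, Mul(Mul(Rational(1, 2), Pow(-1, -1), Add(9, -1)), 4))) = Mul(9, Add(-32, Mul(Mul(Rational(1, 2), -1, 8), 4))) = Mul(9, Add(-32, Mul(-4, 4))) = Mul(9, Add(-32, -16)) = Mul(9, -48) = -432)
Add(41797, Mul(-1, Add(P, Add(-86, -6347)))) = Add(41797, Mul(-1, Add(-432, Add(-86, -6347)))) = Add(41797, Mul(-1, Add(-432, -6433))) = Add(41797, Mul(-1, -6865)) = Add(41797, 6865) = 48662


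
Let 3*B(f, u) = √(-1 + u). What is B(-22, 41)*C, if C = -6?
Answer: -4*√10 ≈ -12.649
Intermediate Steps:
B(f, u) = √(-1 + u)/3
B(-22, 41)*C = (√(-1 + 41)/3)*(-6) = (√40/3)*(-6) = ((2*√10)/3)*(-6) = (2*√10/3)*(-6) = -4*√10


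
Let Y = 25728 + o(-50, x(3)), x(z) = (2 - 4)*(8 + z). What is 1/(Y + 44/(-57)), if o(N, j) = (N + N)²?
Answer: 57/2036452 ≈ 2.7990e-5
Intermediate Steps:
x(z) = -16 - 2*z (x(z) = -2*(8 + z) = -16 - 2*z)
o(N, j) = 4*N² (o(N, j) = (2*N)² = 4*N²)
Y = 35728 (Y = 25728 + 4*(-50)² = 25728 + 4*2500 = 25728 + 10000 = 35728)
1/(Y + 44/(-57)) = 1/(35728 + 44/(-57)) = 1/(35728 - 1/57*44) = 1/(35728 - 44/57) = 1/(2036452/57) = 57/2036452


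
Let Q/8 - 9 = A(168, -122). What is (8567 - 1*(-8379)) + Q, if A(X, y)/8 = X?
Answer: 27770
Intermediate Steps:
A(X, y) = 8*X
Q = 10824 (Q = 72 + 8*(8*168) = 72 + 8*1344 = 72 + 10752 = 10824)
(8567 - 1*(-8379)) + Q = (8567 - 1*(-8379)) + 10824 = (8567 + 8379) + 10824 = 16946 + 10824 = 27770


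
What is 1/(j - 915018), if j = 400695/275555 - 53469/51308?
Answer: -2827635188/2587335929411631 ≈ -1.0929e-6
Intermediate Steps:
j = 1165041753/2827635188 (j = 400695*(1/275555) - 53469*1/51308 = 80139/55111 - 53469/51308 = 1165041753/2827635188 ≈ 0.41202)
1/(j - 915018) = 1/(1165041753/2827635188 - 915018) = 1/(-2587335929411631/2827635188) = -2827635188/2587335929411631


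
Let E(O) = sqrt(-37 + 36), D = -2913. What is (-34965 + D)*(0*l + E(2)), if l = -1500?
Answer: -37878*I ≈ -37878.0*I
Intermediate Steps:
E(O) = I (E(O) = sqrt(-1) = I)
(-34965 + D)*(0*l + E(2)) = (-34965 - 2913)*(0*(-1500) + I) = -37878*(0 + I) = -37878*I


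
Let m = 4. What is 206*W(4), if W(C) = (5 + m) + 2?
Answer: 2266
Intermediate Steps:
W(C) = 11 (W(C) = (5 + 4) + 2 = 9 + 2 = 11)
206*W(4) = 206*11 = 2266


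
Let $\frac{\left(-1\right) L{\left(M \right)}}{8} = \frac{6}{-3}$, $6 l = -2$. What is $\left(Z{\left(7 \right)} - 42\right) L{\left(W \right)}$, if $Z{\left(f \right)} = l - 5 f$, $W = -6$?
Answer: $- \frac{3712}{3} \approx -1237.3$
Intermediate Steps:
$l = - \frac{1}{3}$ ($l = \frac{1}{6} \left(-2\right) = - \frac{1}{3} \approx -0.33333$)
$Z{\left(f \right)} = - \frac{1}{3} - 5 f$
$L{\left(M \right)} = 16$ ($L{\left(M \right)} = - 8 \frac{6}{-3} = - 8 \cdot 6 \left(- \frac{1}{3}\right) = \left(-8\right) \left(-2\right) = 16$)
$\left(Z{\left(7 \right)} - 42\right) L{\left(W \right)} = \left(\left(- \frac{1}{3} - 35\right) - 42\right) 16 = \left(- \frac{106}{3} - 42\right) 16 = \left(- \frac{232}{3}\right) 16 = - \frac{3712}{3}$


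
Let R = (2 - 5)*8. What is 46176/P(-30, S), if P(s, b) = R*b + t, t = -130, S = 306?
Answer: -624/101 ≈ -6.1782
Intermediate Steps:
R = -24 (R = -3*8 = -24)
P(s, b) = -130 - 24*b (P(s, b) = -24*b - 130 = -130 - 24*b)
46176/P(-30, S) = 46176/(-130 - 24*306) = 46176/(-130 - 7344) = 46176/(-7474) = 46176*(-1/7474) = -624/101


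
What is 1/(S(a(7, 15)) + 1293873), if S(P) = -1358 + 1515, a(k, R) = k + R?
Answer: 1/1294030 ≈ 7.7278e-7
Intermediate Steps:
a(k, R) = R + k
S(P) = 157
1/(S(a(7, 15)) + 1293873) = 1/(157 + 1293873) = 1/1294030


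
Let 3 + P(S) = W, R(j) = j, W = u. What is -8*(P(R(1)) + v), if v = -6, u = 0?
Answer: 72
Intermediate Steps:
W = 0
P(S) = -3 (P(S) = -3 + 0 = -3)
-8*(P(R(1)) + v) = -8*(-3 - 6) = -8*(-9) = 72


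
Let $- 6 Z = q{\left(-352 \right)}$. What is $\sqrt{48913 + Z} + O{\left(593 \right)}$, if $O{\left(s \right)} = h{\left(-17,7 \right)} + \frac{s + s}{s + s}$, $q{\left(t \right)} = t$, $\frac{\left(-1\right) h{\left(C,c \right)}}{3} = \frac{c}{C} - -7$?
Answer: $- \frac{319}{17} + \frac{\sqrt{440745}}{3} \approx 202.53$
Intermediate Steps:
$h{\left(C,c \right)} = -21 - \frac{3 c}{C}$ ($h{\left(C,c \right)} = - 3 \left(\frac{c}{C} - -7\right) = - 3 \left(\frac{c}{C} + 7\right) = - 3 \left(7 + \frac{c}{C}\right) = -21 - \frac{3 c}{C}$)
$O{\left(s \right)} = - \frac{319}{17}$ ($O{\left(s \right)} = \left(-21 - \frac{21}{-17}\right) + \frac{s + s}{s + s} = \left(-21 - 21 \left(- \frac{1}{17}\right)\right) + \frac{2 s}{2 s} = \left(-21 + \frac{21}{17}\right) + 2 s \frac{1}{2 s} = - \frac{336}{17} + 1 = - \frac{319}{17}$)
$Z = \frac{176}{3}$ ($Z = \left(- \frac{1}{6}\right) \left(-352\right) = \frac{176}{3} \approx 58.667$)
$\sqrt{48913 + Z} + O{\left(593 \right)} = \sqrt{48913 + \frac{176}{3}} - \frac{319}{17} = \sqrt{\frac{146915}{3}} - \frac{319}{17} = \frac{\sqrt{440745}}{3} - \frac{319}{17} = - \frac{319}{17} + \frac{\sqrt{440745}}{3}$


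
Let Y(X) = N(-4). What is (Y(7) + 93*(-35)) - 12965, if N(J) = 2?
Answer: -16218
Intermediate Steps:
Y(X) = 2
(Y(7) + 93*(-35)) - 12965 = (2 + 93*(-35)) - 12965 = (2 - 3255) - 12965 = -3253 - 12965 = -16218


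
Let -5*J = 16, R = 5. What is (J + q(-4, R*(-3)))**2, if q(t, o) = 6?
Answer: 196/25 ≈ 7.8400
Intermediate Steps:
J = -16/5 (J = -1/5*16 = -16/5 ≈ -3.2000)
(J + q(-4, R*(-3)))**2 = (-16/5 + 6)**2 = (14/5)**2 = 196/25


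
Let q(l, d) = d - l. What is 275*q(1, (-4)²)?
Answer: 4125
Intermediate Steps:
275*q(1, (-4)²) = 275*((-4)² - 1*1) = 275*(16 - 1) = 275*15 = 4125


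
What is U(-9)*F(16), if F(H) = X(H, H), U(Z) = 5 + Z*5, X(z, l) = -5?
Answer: 200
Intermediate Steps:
U(Z) = 5 + 5*Z
F(H) = -5
U(-9)*F(16) = (5 + 5*(-9))*(-5) = (5 - 45)*(-5) = -40*(-5) = 200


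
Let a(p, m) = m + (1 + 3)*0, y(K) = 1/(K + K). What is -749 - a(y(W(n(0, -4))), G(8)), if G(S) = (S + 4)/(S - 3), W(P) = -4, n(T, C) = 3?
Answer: -3757/5 ≈ -751.40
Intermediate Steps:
y(K) = 1/(2*K)
G(S) = (4 + S)/(-3 + S)
a(p, m) = m (a(p, m) = m + 4*0 = m + 0 = m)
-749 - a(y(W(n(0, -4))), G(8)) = -749 - (4 + 8)/(-3 + 8) = -749 - 12/5 = -3757/5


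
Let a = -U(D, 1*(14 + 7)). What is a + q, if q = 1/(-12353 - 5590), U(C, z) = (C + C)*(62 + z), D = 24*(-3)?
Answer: 214454735/17943 ≈ 11952.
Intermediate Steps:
D = -72
U(C, z) = 2*C*(62 + z) (U(C, z) = (2*C)*(62 + z) = 2*C*(62 + z))
q = -1/17943 (q = 1/(-17943) = -1/17943 ≈ -5.5732e-5)
a = 11952 (a = -2*(-72)*(62 + 1*(14 + 7)) = -2*(-72)*(62 + 1*21) = -2*(-72)*(62 + 21) = -2*(-72)*83 = -1*(-11952) = 11952)
a + q = 11952 - 1/17943 = 214454735/17943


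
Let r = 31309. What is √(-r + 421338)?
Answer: √390029 ≈ 624.52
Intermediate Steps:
√(-r + 421338) = √(-1*31309 + 421338) = √(-31309 + 421338) = √390029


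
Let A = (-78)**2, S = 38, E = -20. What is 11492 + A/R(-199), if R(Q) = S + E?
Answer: 11830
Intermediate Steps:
R(Q) = 18 (R(Q) = 38 - 20 = 18)
A = 6084
11492 + A/R(-199) = 11492 + 6084/18 = 11492 + 6084*(1/18) = 11492 + 338 = 11830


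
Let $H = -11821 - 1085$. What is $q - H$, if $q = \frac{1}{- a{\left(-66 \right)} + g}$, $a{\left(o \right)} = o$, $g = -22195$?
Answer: $\frac{285596873}{22129} \approx 12906.0$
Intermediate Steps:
$q = - \frac{1}{22129}$ ($q = \frac{1}{\left(-1\right) \left(-66\right) - 22195} = \frac{1}{66 - 22195} = \frac{1}{-22129} = - \frac{1}{22129} \approx -4.519 \cdot 10^{-5}$)
$H = -12906$
$q - H = - \frac{1}{22129} - -12906 = - \frac{1}{22129} + 12906 = \frac{285596873}{22129}$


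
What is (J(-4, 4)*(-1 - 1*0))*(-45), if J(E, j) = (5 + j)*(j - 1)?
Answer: 1215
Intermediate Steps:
J(E, j) = (-1 + j)*(5 + j) (J(E, j) = (5 + j)*(-1 + j) = (-1 + j)*(5 + j))
(J(-4, 4)*(-1 - 1*0))*(-45) = ((-5 + 4² + 4*4)*(-1 - 1*0))*(-45) = ((-5 + 16 + 16)*(-1 + 0))*(-45) = (27*(-1))*(-45) = -27*(-45) = 1215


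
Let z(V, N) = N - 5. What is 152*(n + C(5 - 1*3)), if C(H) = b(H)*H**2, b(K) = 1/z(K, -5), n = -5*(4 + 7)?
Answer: -42104/5 ≈ -8420.8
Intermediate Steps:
z(V, N) = -5 + N
n = -55 (n = -5*11 = -55)
b(K) = -1/10 (b(K) = 1/(-5 - 5) = 1/(-10) = -1/10)
C(H) = -H**2/10
152*(n + C(5 - 1*3)) = 152*(-55 - (5 - 1*3)**2/10) = 152*(-55 - (5 - 3)**2/10) = 152*(-55 - 1/10*2**2) = 152*(-55 - 1/10*4) = 152*(-55 - 2/5) = 152*(-277/5) = -42104/5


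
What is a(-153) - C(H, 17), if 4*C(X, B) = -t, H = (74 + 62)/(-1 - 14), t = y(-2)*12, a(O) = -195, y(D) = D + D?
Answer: -207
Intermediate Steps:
y(D) = 2*D
t = -48 (t = (2*(-2))*12 = -4*12 = -48)
H = -136/15 (H = 136/(-15) = 136*(-1/15) = -136/15 ≈ -9.0667)
C(X, B) = 12 (C(X, B) = (-1*(-48))/4 = (¼)*48 = 12)
a(-153) - C(H, 17) = -195 - 1*12 = -195 - 12 = -207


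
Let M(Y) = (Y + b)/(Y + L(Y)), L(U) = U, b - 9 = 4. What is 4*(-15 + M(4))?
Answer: -103/2 ≈ -51.500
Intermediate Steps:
b = 13 (b = 9 + 4 = 13)
M(Y) = (13 + Y)/(2*Y) (M(Y) = (Y + 13)/(Y + Y) = (13 + Y)/((2*Y)) = (13 + Y)*(1/(2*Y)) = (13 + Y)/(2*Y))
4*(-15 + M(4)) = 4*(-15 + (½)*(13 + 4)/4) = 4*(-15 + (½)*(¼)*17) = 4*(-15 + 17/8) = 4*(-103/8) = -103/2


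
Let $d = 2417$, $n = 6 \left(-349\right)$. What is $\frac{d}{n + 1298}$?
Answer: $- \frac{2417}{796} \approx -3.0364$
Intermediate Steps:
$n = -2094$
$\frac{d}{n + 1298} = \frac{2417}{-2094 + 1298} = \frac{2417}{-796} = 2417 \left(- \frac{1}{796}\right) = - \frac{2417}{796}$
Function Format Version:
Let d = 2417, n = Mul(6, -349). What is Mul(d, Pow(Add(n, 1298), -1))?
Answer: Rational(-2417, 796) ≈ -3.0364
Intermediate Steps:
n = -2094
Mul(d, Pow(Add(n, 1298), -1)) = Mul(2417, Pow(Add(-2094, 1298), -1)) = Mul(2417, Pow(-796, -1)) = Mul(2417, Rational(-1, 796)) = Rational(-2417, 796)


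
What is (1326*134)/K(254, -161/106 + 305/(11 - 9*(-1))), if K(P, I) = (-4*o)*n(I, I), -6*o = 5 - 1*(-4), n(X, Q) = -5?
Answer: -29614/5 ≈ -5922.8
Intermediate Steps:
o = -3/2 (o = -(5 - 1*(-4))/6 = -(5 + 4)/6 = -⅙*9 = -3/2 ≈ -1.5000)
K(P, I) = -30 (K(P, I) = -4*(-3/2)*(-5) = 6*(-5) = -30)
(1326*134)/K(254, -161/106 + 305/(11 - 9*(-1))) = (1326*134)/(-30) = 177684*(-1/30) = -29614/5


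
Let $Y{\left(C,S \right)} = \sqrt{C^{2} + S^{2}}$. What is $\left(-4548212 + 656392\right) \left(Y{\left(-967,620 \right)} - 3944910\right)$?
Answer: $15352879636200 - 3891820 \sqrt{1319489} \approx 1.5348 \cdot 10^{13}$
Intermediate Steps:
$\left(-4548212 + 656392\right) \left(Y{\left(-967,620 \right)} - 3944910\right) = \left(-4548212 + 656392\right) \left(\sqrt{\left(-967\right)^{2} + 620^{2}} - 3944910\right) = - 3891820 \left(\sqrt{935089 + 384400} - 3944910\right) = - 3891820 \left(\sqrt{1319489} - 3944910\right) = - 3891820 \left(-3944910 + \sqrt{1319489}\right) = 15352879636200 - 3891820 \sqrt{1319489}$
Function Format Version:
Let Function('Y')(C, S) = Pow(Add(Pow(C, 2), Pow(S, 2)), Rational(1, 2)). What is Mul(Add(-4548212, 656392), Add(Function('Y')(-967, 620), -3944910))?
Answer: Add(15352879636200, Mul(-3891820, Pow(1319489, Rational(1, 2)))) ≈ 1.5348e+13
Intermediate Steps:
Mul(Add(-4548212, 656392), Add(Function('Y')(-967, 620), -3944910)) = Mul(Add(-4548212, 656392), Add(Pow(Add(Pow(-967, 2), Pow(620, 2)), Rational(1, 2)), -3944910)) = Mul(-3891820, Add(Pow(Add(935089, 384400), Rational(1, 2)), -3944910)) = Mul(-3891820, Add(Pow(1319489, Rational(1, 2)), -3944910)) = Mul(-3891820, Add(-3944910, Pow(1319489, Rational(1, 2)))) = Add(15352879636200, Mul(-3891820, Pow(1319489, Rational(1, 2))))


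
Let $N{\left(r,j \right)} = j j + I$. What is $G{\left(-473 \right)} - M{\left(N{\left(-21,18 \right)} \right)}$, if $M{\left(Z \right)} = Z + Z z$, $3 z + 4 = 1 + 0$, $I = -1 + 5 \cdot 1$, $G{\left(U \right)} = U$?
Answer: $-473$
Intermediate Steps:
$I = 4$ ($I = -1 + 5 = 4$)
$z = -1$ ($z = - \frac{4}{3} + \frac{1 + 0}{3} = - \frac{4}{3} + \frac{1}{3} \cdot 1 = - \frac{4}{3} + \frac{1}{3} = -1$)
$N{\left(r,j \right)} = 4 + j^{2}$ ($N{\left(r,j \right)} = j j + 4 = j^{2} + 4 = 4 + j^{2}$)
$M{\left(Z \right)} = 0$ ($M{\left(Z \right)} = Z + Z \left(-1\right) = Z - Z = 0$)
$G{\left(-473 \right)} - M{\left(N{\left(-21,18 \right)} \right)} = -473 - 0 = -473 + 0 = -473$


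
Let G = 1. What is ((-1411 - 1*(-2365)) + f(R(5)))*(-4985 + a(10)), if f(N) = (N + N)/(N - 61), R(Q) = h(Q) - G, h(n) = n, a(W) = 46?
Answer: -268533430/57 ≈ -4.7111e+6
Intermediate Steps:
R(Q) = -1 + Q (R(Q) = Q - 1*1 = Q - 1 = -1 + Q)
f(N) = 2*N/(-61 + N) (f(N) = (2*N)/(-61 + N) = 2*N/(-61 + N))
((-1411 - 1*(-2365)) + f(R(5)))*(-4985 + a(10)) = ((-1411 - 1*(-2365)) + 2*(-1 + 5)/(-61 + (-1 + 5)))*(-4985 + 46) = ((-1411 + 2365) + 2*4/(-61 + 4))*(-4939) = (954 + 2*4/(-57))*(-4939) = (954 + 2*4*(-1/57))*(-4939) = (954 - 8/57)*(-4939) = (54370/57)*(-4939) = -268533430/57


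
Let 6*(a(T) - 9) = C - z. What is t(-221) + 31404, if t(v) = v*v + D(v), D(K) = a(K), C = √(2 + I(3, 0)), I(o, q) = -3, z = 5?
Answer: 481519/6 + I/6 ≈ 80253.0 + 0.16667*I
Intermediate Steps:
C = I (C = √(2 - 3) = √(-1) = I ≈ 1.0*I)
a(T) = 49/6 + I/6 (a(T) = 9 + (I - 1*5)/6 = 9 + (I - 5)/6 = 9 + (-5 + I)/6 = 9 + (-⅚ + I/6) = 49/6 + I/6)
D(K) = 49/6 + I/6
t(v) = 49/6 + v² + I/6 (t(v) = v*v + (49/6 + I/6) = v² + (49/6 + I/6) = 49/6 + v² + I/6)
t(-221) + 31404 = (49/6 + (-221)² + I/6) + 31404 = (49/6 + 48841 + I/6) + 31404 = (293095/6 + I/6) + 31404 = 481519/6 + I/6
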